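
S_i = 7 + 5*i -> [7, 12, 17, 22, 27]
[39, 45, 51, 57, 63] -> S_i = 39 + 6*i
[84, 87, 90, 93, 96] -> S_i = 84 + 3*i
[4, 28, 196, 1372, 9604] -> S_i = 4*7^i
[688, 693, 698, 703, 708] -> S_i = 688 + 5*i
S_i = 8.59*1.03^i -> [8.59, 8.85, 9.11, 9.39, 9.67]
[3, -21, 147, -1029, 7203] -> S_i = 3*-7^i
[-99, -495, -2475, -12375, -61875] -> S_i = -99*5^i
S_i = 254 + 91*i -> [254, 345, 436, 527, 618]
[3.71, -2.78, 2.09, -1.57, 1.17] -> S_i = 3.71*(-0.75)^i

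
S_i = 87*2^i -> [87, 174, 348, 696, 1392]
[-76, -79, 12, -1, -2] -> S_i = Random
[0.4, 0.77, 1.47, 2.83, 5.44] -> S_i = 0.40*1.92^i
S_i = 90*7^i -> [90, 630, 4410, 30870, 216090]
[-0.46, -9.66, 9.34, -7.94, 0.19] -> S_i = Random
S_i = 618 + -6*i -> [618, 612, 606, 600, 594]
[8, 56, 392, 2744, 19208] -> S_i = 8*7^i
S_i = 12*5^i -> [12, 60, 300, 1500, 7500]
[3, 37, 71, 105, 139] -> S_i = 3 + 34*i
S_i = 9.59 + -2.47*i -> [9.59, 7.12, 4.65, 2.18, -0.29]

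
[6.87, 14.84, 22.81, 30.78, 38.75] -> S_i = 6.87 + 7.97*i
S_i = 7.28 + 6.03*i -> [7.28, 13.31, 19.34, 25.37, 31.4]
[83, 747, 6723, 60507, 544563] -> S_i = 83*9^i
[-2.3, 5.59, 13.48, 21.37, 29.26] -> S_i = -2.30 + 7.89*i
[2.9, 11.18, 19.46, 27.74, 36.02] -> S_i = 2.90 + 8.28*i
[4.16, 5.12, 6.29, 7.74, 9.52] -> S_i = 4.16*1.23^i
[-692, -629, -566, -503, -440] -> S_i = -692 + 63*i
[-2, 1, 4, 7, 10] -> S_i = -2 + 3*i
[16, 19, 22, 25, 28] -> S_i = 16 + 3*i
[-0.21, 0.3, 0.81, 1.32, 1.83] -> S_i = -0.21 + 0.51*i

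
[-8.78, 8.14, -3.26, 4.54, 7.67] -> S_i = Random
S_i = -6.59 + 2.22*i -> [-6.59, -4.37, -2.15, 0.07, 2.29]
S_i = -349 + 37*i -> [-349, -312, -275, -238, -201]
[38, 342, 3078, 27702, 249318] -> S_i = 38*9^i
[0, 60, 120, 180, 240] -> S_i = 0 + 60*i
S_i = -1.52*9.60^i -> [-1.52, -14.59, -140.08, -1344.8, -12910.07]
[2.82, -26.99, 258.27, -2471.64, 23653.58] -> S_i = 2.82*(-9.57)^i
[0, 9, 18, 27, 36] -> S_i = 0 + 9*i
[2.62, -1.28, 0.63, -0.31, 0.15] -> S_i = 2.62*(-0.49)^i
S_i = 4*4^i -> [4, 16, 64, 256, 1024]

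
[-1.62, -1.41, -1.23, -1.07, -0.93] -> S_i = -1.62*0.87^i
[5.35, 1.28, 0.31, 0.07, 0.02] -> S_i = 5.35*0.24^i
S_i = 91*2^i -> [91, 182, 364, 728, 1456]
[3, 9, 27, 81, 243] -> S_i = 3*3^i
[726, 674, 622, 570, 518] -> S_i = 726 + -52*i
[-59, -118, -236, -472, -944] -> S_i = -59*2^i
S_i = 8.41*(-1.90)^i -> [8.41, -15.98, 30.36, -57.68, 109.6]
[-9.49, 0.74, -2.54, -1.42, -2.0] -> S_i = Random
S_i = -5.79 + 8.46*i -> [-5.79, 2.67, 11.13, 19.59, 28.05]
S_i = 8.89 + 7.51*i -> [8.89, 16.4, 23.91, 31.42, 38.93]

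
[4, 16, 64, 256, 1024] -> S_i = 4*4^i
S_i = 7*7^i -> [7, 49, 343, 2401, 16807]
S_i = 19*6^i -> [19, 114, 684, 4104, 24624]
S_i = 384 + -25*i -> [384, 359, 334, 309, 284]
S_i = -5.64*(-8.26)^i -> [-5.64, 46.59, -384.8, 3178.48, -26254.23]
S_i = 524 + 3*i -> [524, 527, 530, 533, 536]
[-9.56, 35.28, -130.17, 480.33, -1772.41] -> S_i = -9.56*(-3.69)^i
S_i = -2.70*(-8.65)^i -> [-2.7, 23.36, -202.02, 1747.48, -15115.7]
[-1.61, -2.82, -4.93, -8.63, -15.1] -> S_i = -1.61*1.75^i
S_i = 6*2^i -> [6, 12, 24, 48, 96]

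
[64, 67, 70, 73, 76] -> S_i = 64 + 3*i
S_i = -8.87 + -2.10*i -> [-8.87, -10.97, -13.07, -15.17, -17.27]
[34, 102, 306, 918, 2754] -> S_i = 34*3^i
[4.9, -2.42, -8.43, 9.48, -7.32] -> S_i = Random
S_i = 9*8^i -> [9, 72, 576, 4608, 36864]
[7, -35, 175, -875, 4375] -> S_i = 7*-5^i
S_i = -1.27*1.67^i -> [-1.27, -2.12, -3.54, -5.91, -9.88]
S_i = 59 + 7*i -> [59, 66, 73, 80, 87]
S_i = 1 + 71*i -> [1, 72, 143, 214, 285]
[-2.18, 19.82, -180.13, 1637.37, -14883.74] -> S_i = -2.18*(-9.09)^i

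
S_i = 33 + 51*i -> [33, 84, 135, 186, 237]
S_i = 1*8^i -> [1, 8, 64, 512, 4096]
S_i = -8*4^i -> [-8, -32, -128, -512, -2048]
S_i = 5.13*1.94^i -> [5.13, 9.95, 19.31, 37.46, 72.66]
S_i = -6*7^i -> [-6, -42, -294, -2058, -14406]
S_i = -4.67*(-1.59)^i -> [-4.67, 7.43, -11.81, 18.77, -29.85]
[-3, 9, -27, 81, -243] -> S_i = -3*-3^i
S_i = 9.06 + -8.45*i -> [9.06, 0.61, -7.84, -16.29, -24.74]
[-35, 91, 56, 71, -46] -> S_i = Random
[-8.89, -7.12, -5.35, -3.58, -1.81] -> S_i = -8.89 + 1.77*i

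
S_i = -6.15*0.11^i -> [-6.15, -0.68, -0.07, -0.01, -0.0]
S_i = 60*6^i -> [60, 360, 2160, 12960, 77760]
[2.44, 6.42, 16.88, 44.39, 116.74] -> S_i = 2.44*2.63^i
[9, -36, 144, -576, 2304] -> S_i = 9*-4^i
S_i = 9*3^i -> [9, 27, 81, 243, 729]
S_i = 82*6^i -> [82, 492, 2952, 17712, 106272]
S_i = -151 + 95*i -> [-151, -56, 39, 134, 229]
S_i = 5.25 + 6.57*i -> [5.25, 11.82, 18.39, 24.96, 31.53]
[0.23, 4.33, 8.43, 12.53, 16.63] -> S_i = 0.23 + 4.10*i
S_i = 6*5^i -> [6, 30, 150, 750, 3750]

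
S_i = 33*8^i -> [33, 264, 2112, 16896, 135168]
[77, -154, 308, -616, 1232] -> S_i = 77*-2^i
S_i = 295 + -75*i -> [295, 220, 145, 70, -5]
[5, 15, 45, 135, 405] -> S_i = 5*3^i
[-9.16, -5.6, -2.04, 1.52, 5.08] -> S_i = -9.16 + 3.56*i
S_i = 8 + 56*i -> [8, 64, 120, 176, 232]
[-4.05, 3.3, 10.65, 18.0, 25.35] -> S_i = -4.05 + 7.35*i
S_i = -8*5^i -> [-8, -40, -200, -1000, -5000]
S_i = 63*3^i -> [63, 189, 567, 1701, 5103]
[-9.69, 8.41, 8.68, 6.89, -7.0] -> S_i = Random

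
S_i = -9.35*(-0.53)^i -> [-9.35, 4.96, -2.63, 1.39, -0.74]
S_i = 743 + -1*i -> [743, 742, 741, 740, 739]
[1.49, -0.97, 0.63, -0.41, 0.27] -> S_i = 1.49*(-0.65)^i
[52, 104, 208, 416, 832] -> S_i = 52*2^i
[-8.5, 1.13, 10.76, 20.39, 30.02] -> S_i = -8.50 + 9.63*i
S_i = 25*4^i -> [25, 100, 400, 1600, 6400]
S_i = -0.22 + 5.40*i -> [-0.22, 5.18, 10.58, 15.98, 21.38]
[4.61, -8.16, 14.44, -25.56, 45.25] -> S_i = 4.61*(-1.77)^i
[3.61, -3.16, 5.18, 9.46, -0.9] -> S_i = Random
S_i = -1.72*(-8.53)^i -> [-1.72, 14.67, -125.15, 1067.52, -9105.94]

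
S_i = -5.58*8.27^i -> [-5.58, -46.15, -381.63, -3156.1, -26100.95]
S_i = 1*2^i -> [1, 2, 4, 8, 16]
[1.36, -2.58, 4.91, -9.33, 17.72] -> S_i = 1.36*(-1.90)^i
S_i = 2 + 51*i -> [2, 53, 104, 155, 206]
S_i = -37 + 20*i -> [-37, -17, 3, 23, 43]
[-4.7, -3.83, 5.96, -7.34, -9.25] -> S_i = Random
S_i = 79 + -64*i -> [79, 15, -49, -113, -177]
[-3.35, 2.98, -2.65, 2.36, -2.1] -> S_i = -3.35*(-0.89)^i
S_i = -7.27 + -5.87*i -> [-7.27, -13.14, -19.01, -24.88, -30.75]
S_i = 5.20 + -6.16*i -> [5.2, -0.96, -7.12, -13.28, -19.44]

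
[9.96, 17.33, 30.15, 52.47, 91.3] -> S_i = 9.96*1.74^i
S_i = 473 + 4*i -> [473, 477, 481, 485, 489]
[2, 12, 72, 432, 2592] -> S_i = 2*6^i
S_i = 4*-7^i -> [4, -28, 196, -1372, 9604]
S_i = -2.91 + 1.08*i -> [-2.91, -1.83, -0.75, 0.33, 1.41]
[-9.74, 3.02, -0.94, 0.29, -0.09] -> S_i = -9.74*(-0.31)^i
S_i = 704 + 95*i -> [704, 799, 894, 989, 1084]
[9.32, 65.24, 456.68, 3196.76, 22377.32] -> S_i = 9.32*7.00^i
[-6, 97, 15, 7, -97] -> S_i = Random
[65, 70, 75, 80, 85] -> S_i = 65 + 5*i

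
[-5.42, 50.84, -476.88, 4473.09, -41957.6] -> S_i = -5.42*(-9.38)^i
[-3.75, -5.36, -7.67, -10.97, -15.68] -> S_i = -3.75*1.43^i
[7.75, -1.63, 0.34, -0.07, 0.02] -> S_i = 7.75*(-0.21)^i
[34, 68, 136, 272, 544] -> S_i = 34*2^i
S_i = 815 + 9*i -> [815, 824, 833, 842, 851]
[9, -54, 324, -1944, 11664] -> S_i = 9*-6^i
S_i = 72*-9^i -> [72, -648, 5832, -52488, 472392]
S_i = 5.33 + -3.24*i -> [5.33, 2.09, -1.15, -4.39, -7.63]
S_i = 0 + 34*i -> [0, 34, 68, 102, 136]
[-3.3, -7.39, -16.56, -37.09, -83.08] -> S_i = -3.30*2.24^i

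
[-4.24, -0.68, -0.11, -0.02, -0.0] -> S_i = -4.24*0.16^i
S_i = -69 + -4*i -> [-69, -73, -77, -81, -85]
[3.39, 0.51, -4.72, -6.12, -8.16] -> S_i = Random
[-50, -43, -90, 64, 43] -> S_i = Random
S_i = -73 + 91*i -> [-73, 18, 109, 200, 291]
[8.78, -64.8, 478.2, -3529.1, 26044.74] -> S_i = 8.78*(-7.38)^i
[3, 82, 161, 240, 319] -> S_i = 3 + 79*i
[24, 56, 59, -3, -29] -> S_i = Random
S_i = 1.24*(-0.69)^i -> [1.24, -0.86, 0.59, -0.41, 0.28]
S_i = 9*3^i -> [9, 27, 81, 243, 729]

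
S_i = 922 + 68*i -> [922, 990, 1058, 1126, 1194]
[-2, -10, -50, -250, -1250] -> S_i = -2*5^i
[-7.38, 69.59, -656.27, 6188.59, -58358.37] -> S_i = -7.38*(-9.43)^i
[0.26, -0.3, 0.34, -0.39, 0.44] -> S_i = 0.26*(-1.14)^i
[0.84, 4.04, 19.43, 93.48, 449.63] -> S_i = 0.84*4.81^i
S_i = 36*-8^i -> [36, -288, 2304, -18432, 147456]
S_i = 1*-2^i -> [1, -2, 4, -8, 16]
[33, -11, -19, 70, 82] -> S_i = Random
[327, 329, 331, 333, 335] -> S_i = 327 + 2*i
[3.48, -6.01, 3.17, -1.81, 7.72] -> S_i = Random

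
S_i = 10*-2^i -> [10, -20, 40, -80, 160]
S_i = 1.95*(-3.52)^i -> [1.95, -6.86, 24.16, -85.05, 299.37]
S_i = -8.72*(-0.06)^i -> [-8.72, 0.52, -0.03, 0.0, -0.0]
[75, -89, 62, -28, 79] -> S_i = Random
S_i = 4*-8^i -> [4, -32, 256, -2048, 16384]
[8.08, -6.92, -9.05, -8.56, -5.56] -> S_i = Random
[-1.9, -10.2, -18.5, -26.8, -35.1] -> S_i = -1.90 + -8.30*i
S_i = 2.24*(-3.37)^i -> [2.24, -7.55, 25.44, -85.73, 288.91]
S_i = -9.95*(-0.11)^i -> [-9.95, 1.09, -0.12, 0.01, -0.0]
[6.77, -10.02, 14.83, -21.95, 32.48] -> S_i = 6.77*(-1.48)^i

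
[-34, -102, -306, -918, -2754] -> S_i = -34*3^i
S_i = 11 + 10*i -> [11, 21, 31, 41, 51]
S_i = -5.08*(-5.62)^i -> [-5.08, 28.55, -160.45, 901.72, -5067.68]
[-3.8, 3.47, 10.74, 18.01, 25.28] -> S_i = -3.80 + 7.27*i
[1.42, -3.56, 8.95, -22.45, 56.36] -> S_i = 1.42*(-2.51)^i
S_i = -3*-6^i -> [-3, 18, -108, 648, -3888]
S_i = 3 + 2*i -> [3, 5, 7, 9, 11]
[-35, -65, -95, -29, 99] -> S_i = Random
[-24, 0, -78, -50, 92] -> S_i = Random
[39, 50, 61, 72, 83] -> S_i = 39 + 11*i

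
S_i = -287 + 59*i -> [-287, -228, -169, -110, -51]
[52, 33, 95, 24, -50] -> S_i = Random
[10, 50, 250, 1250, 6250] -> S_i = 10*5^i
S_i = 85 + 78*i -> [85, 163, 241, 319, 397]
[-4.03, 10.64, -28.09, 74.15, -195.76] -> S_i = -4.03*(-2.64)^i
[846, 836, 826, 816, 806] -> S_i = 846 + -10*i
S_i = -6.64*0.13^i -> [-6.64, -0.86, -0.11, -0.01, -0.0]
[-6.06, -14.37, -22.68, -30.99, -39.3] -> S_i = -6.06 + -8.31*i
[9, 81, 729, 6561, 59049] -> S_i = 9*9^i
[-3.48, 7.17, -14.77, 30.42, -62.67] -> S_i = -3.48*(-2.06)^i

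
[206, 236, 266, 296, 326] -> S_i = 206 + 30*i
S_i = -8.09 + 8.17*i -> [-8.09, 0.08, 8.25, 16.42, 24.59]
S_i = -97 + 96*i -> [-97, -1, 95, 191, 287]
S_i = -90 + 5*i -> [-90, -85, -80, -75, -70]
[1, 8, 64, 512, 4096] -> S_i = 1*8^i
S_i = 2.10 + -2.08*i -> [2.1, 0.02, -2.06, -4.14, -6.22]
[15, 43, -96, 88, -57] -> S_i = Random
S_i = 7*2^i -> [7, 14, 28, 56, 112]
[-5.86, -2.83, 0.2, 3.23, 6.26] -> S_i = -5.86 + 3.03*i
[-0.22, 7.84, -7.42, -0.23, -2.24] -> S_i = Random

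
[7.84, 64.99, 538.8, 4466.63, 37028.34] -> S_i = 7.84*8.29^i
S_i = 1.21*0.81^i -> [1.21, 0.98, 0.79, 0.64, 0.52]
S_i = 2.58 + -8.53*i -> [2.58, -5.95, -14.48, -23.01, -31.54]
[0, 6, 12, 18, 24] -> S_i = 0 + 6*i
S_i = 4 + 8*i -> [4, 12, 20, 28, 36]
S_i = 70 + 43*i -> [70, 113, 156, 199, 242]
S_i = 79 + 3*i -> [79, 82, 85, 88, 91]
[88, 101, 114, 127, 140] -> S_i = 88 + 13*i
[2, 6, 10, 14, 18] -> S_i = 2 + 4*i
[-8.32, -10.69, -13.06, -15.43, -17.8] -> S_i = -8.32 + -2.37*i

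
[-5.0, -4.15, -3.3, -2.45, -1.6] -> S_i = -5.00 + 0.85*i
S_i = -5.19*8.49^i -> [-5.19, -44.06, -374.1, -3176.07, -26964.86]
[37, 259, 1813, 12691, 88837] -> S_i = 37*7^i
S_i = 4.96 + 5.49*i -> [4.96, 10.45, 15.94, 21.43, 26.92]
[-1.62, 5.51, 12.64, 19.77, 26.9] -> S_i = -1.62 + 7.13*i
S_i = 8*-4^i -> [8, -32, 128, -512, 2048]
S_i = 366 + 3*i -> [366, 369, 372, 375, 378]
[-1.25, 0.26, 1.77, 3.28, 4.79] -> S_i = -1.25 + 1.51*i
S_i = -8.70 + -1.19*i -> [-8.7, -9.89, -11.08, -12.27, -13.46]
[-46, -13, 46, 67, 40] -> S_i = Random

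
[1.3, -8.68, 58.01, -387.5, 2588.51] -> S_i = 1.30*(-6.68)^i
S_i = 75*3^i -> [75, 225, 675, 2025, 6075]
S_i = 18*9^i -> [18, 162, 1458, 13122, 118098]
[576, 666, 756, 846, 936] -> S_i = 576 + 90*i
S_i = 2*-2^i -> [2, -4, 8, -16, 32]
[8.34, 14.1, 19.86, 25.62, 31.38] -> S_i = 8.34 + 5.76*i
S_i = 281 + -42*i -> [281, 239, 197, 155, 113]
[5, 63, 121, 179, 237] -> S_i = 5 + 58*i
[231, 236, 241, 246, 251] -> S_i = 231 + 5*i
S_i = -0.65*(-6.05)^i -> [-0.65, 3.93, -23.79, 143.94, -870.83]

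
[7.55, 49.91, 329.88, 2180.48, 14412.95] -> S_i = 7.55*6.61^i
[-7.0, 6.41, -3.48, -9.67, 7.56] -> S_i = Random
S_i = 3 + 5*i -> [3, 8, 13, 18, 23]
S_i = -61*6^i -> [-61, -366, -2196, -13176, -79056]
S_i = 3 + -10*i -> [3, -7, -17, -27, -37]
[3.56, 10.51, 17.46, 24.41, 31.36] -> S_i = 3.56 + 6.95*i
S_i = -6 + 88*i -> [-6, 82, 170, 258, 346]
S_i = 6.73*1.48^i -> [6.73, 9.96, 14.74, 21.82, 32.29]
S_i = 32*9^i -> [32, 288, 2592, 23328, 209952]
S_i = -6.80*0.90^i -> [-6.8, -6.12, -5.51, -4.96, -4.46]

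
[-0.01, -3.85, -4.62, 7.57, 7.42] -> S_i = Random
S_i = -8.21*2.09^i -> [-8.21, -17.16, -35.86, -74.95, -156.65]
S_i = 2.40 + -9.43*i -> [2.4, -7.03, -16.46, -25.89, -35.32]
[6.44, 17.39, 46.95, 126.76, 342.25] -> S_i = 6.44*2.70^i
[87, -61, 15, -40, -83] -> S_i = Random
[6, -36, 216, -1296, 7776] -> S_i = 6*-6^i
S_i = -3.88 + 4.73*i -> [-3.88, 0.85, 5.58, 10.31, 15.04]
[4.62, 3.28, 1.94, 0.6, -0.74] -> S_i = 4.62 + -1.34*i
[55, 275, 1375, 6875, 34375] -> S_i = 55*5^i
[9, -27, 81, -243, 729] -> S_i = 9*-3^i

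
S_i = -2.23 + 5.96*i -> [-2.23, 3.73, 9.69, 15.65, 21.61]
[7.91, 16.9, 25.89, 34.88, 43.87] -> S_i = 7.91 + 8.99*i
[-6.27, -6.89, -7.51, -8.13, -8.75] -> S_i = -6.27 + -0.62*i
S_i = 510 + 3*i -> [510, 513, 516, 519, 522]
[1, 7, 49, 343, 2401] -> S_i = 1*7^i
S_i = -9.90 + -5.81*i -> [-9.9, -15.71, -21.52, -27.33, -33.14]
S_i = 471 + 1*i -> [471, 472, 473, 474, 475]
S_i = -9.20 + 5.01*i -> [-9.2, -4.19, 0.82, 5.83, 10.84]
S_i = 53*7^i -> [53, 371, 2597, 18179, 127253]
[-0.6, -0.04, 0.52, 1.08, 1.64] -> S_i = -0.60 + 0.56*i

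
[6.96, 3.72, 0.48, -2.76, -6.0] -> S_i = 6.96 + -3.24*i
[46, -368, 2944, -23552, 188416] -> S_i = 46*-8^i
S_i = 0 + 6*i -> [0, 6, 12, 18, 24]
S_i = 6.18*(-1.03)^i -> [6.18, -6.37, 6.56, -6.75, 6.96]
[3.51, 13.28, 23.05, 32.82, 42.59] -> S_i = 3.51 + 9.77*i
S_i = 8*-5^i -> [8, -40, 200, -1000, 5000]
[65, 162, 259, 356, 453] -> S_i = 65 + 97*i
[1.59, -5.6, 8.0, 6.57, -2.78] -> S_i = Random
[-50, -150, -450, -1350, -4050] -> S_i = -50*3^i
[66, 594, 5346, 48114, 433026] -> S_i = 66*9^i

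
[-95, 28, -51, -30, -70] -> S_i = Random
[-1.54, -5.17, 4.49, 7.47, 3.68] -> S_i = Random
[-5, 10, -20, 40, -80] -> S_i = -5*-2^i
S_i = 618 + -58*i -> [618, 560, 502, 444, 386]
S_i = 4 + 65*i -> [4, 69, 134, 199, 264]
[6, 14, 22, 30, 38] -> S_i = 6 + 8*i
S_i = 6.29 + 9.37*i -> [6.29, 15.66, 25.03, 34.4, 43.77]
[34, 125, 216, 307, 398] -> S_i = 34 + 91*i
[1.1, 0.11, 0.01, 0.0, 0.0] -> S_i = 1.10*0.10^i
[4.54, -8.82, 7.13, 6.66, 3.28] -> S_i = Random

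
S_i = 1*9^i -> [1, 9, 81, 729, 6561]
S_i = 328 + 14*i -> [328, 342, 356, 370, 384]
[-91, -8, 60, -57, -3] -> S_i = Random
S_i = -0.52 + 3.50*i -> [-0.52, 2.98, 6.48, 9.98, 13.48]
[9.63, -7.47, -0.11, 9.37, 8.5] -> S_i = Random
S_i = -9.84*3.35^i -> [-9.84, -32.96, -110.43, -369.94, -1239.29]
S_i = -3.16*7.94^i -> [-3.16, -25.09, -199.22, -1581.79, -12559.41]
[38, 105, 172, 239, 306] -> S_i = 38 + 67*i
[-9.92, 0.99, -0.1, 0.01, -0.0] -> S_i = -9.92*(-0.10)^i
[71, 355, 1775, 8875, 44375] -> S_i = 71*5^i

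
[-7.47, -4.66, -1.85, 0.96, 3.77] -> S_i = -7.47 + 2.81*i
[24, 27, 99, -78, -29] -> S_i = Random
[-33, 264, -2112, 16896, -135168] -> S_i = -33*-8^i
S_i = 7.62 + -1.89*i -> [7.62, 5.73, 3.84, 1.95, 0.06]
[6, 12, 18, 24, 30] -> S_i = 6 + 6*i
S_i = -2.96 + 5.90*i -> [-2.96, 2.94, 8.84, 14.74, 20.64]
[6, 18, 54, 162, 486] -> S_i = 6*3^i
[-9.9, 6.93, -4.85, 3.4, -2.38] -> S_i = -9.90*(-0.70)^i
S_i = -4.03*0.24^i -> [-4.03, -0.97, -0.23, -0.06, -0.01]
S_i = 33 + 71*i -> [33, 104, 175, 246, 317]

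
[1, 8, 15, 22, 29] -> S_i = 1 + 7*i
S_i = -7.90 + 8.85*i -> [-7.9, 0.95, 9.8, 18.65, 27.5]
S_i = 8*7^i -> [8, 56, 392, 2744, 19208]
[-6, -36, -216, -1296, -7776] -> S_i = -6*6^i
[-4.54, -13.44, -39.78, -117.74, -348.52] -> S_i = -4.54*2.96^i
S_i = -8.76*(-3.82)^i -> [-8.76, 33.46, -127.83, 488.31, -1865.34]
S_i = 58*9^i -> [58, 522, 4698, 42282, 380538]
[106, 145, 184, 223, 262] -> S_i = 106 + 39*i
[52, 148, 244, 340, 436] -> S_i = 52 + 96*i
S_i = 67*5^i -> [67, 335, 1675, 8375, 41875]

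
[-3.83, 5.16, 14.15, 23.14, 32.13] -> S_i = -3.83 + 8.99*i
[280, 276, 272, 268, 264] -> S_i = 280 + -4*i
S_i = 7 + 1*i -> [7, 8, 9, 10, 11]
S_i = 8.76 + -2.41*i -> [8.76, 6.35, 3.94, 1.53, -0.88]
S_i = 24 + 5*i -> [24, 29, 34, 39, 44]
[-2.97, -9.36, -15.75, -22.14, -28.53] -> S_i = -2.97 + -6.39*i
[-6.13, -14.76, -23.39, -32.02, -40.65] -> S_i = -6.13 + -8.63*i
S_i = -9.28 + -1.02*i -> [-9.28, -10.3, -11.32, -12.34, -13.36]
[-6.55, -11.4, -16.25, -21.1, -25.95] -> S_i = -6.55 + -4.85*i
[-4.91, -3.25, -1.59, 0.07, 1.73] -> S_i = -4.91 + 1.66*i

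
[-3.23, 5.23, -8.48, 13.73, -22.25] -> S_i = -3.23*(-1.62)^i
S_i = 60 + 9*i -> [60, 69, 78, 87, 96]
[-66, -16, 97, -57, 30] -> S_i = Random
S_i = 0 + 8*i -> [0, 8, 16, 24, 32]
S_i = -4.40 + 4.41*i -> [-4.4, 0.01, 4.42, 8.83, 13.24]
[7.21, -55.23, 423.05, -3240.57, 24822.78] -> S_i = 7.21*(-7.66)^i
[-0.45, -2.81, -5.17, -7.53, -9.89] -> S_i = -0.45 + -2.36*i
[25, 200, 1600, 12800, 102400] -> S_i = 25*8^i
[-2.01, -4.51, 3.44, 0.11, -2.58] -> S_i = Random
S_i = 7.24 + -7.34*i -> [7.24, -0.1, -7.44, -14.78, -22.12]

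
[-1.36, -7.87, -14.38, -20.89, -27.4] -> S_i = -1.36 + -6.51*i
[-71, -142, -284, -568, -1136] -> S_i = -71*2^i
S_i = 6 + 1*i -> [6, 7, 8, 9, 10]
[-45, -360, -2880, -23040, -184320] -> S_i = -45*8^i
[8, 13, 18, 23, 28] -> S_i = 8 + 5*i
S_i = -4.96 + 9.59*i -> [-4.96, 4.63, 14.22, 23.81, 33.4]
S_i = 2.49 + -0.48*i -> [2.49, 2.01, 1.53, 1.05, 0.57]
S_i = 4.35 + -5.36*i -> [4.35, -1.01, -6.37, -11.73, -17.09]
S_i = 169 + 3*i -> [169, 172, 175, 178, 181]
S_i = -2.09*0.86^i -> [-2.09, -1.8, -1.55, -1.33, -1.14]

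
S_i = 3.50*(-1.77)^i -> [3.5, -6.2, 10.97, -19.41, 34.35]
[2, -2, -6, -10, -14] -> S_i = 2 + -4*i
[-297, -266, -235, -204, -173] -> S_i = -297 + 31*i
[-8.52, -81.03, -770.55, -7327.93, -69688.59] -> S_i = -8.52*9.51^i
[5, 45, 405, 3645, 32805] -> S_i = 5*9^i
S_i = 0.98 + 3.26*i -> [0.98, 4.24, 7.5, 10.76, 14.02]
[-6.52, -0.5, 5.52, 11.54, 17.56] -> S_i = -6.52 + 6.02*i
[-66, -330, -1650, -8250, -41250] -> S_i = -66*5^i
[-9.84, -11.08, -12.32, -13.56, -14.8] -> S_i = -9.84 + -1.24*i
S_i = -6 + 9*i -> [-6, 3, 12, 21, 30]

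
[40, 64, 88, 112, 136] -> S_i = 40 + 24*i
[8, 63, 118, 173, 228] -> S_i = 8 + 55*i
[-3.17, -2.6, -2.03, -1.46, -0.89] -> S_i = -3.17 + 0.57*i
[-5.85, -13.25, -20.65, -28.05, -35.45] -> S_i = -5.85 + -7.40*i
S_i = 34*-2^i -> [34, -68, 136, -272, 544]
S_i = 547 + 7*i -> [547, 554, 561, 568, 575]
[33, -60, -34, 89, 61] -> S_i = Random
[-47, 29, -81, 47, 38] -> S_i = Random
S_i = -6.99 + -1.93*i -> [-6.99, -8.92, -10.85, -12.78, -14.71]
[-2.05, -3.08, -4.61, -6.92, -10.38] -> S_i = -2.05*1.50^i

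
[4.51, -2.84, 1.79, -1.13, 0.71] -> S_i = 4.51*(-0.63)^i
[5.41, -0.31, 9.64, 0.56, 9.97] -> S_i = Random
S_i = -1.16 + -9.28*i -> [-1.16, -10.44, -19.72, -29.0, -38.28]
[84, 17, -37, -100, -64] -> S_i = Random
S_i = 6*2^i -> [6, 12, 24, 48, 96]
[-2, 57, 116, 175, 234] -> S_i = -2 + 59*i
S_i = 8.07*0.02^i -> [8.07, 0.16, 0.0, 0.0, 0.0]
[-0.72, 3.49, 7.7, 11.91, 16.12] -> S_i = -0.72 + 4.21*i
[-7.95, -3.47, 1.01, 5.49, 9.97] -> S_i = -7.95 + 4.48*i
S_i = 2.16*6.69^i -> [2.16, 14.45, 96.67, 646.74, 4326.71]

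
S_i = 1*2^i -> [1, 2, 4, 8, 16]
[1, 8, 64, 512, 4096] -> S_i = 1*8^i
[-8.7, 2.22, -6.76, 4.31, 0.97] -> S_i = Random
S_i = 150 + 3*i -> [150, 153, 156, 159, 162]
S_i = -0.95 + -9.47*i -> [-0.95, -10.42, -19.89, -29.36, -38.83]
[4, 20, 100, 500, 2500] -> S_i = 4*5^i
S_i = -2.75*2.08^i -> [-2.75, -5.72, -11.9, -24.75, -51.47]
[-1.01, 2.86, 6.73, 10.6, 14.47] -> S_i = -1.01 + 3.87*i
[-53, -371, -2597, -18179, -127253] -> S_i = -53*7^i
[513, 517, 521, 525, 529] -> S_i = 513 + 4*i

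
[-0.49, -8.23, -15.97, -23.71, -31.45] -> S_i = -0.49 + -7.74*i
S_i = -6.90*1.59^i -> [-6.9, -10.97, -17.44, -27.74, -44.1]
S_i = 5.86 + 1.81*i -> [5.86, 7.67, 9.48, 11.29, 13.1]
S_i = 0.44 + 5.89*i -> [0.44, 6.33, 12.22, 18.11, 24.0]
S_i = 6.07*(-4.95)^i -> [6.07, -30.05, 148.73, -736.21, 3644.26]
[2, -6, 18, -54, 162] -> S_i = 2*-3^i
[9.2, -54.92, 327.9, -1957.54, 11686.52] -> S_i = 9.20*(-5.97)^i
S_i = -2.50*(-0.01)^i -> [-2.5, 0.02, -0.0, 0.0, -0.0]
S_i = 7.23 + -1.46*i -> [7.23, 5.77, 4.31, 2.85, 1.39]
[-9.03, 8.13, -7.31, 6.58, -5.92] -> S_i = -9.03*(-0.90)^i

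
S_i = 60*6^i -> [60, 360, 2160, 12960, 77760]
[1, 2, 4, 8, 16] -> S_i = 1*2^i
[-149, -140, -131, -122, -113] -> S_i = -149 + 9*i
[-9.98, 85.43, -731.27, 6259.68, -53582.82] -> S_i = -9.98*(-8.56)^i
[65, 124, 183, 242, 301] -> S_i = 65 + 59*i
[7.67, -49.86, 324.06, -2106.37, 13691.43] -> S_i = 7.67*(-6.50)^i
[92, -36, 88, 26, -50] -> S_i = Random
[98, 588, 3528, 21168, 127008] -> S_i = 98*6^i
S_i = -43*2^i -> [-43, -86, -172, -344, -688]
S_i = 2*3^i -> [2, 6, 18, 54, 162]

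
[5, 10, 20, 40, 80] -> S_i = 5*2^i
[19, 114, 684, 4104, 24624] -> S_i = 19*6^i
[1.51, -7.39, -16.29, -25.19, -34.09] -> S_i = 1.51 + -8.90*i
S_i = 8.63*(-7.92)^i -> [8.63, -68.35, 541.33, -4287.32, 33955.61]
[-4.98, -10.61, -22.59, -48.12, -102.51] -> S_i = -4.98*2.13^i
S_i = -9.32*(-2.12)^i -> [-9.32, 19.76, -41.89, 88.8, -188.26]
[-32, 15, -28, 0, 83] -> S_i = Random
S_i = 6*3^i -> [6, 18, 54, 162, 486]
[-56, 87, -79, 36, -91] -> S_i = Random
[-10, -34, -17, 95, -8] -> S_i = Random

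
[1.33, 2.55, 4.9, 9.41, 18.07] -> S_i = 1.33*1.92^i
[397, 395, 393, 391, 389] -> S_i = 397 + -2*i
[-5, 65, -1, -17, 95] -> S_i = Random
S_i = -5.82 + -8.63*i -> [-5.82, -14.45, -23.08, -31.71, -40.34]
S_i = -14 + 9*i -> [-14, -5, 4, 13, 22]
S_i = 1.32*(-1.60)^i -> [1.32, -2.11, 3.38, -5.41, 8.65]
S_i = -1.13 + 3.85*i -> [-1.13, 2.72, 6.57, 10.42, 14.27]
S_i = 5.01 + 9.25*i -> [5.01, 14.26, 23.51, 32.76, 42.01]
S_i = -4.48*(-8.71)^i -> [-4.48, 39.02, -339.87, 2960.28, -25784.02]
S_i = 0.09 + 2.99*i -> [0.09, 3.08, 6.07, 9.06, 12.05]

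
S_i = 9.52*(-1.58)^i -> [9.52, -15.04, 23.77, -37.55, 59.33]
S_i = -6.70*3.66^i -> [-6.7, -24.52, -89.75, -328.49, -1202.26]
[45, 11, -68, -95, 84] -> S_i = Random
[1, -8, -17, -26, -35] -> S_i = 1 + -9*i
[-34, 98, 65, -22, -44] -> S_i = Random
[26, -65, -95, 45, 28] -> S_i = Random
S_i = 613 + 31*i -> [613, 644, 675, 706, 737]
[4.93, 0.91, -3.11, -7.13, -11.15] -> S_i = 4.93 + -4.02*i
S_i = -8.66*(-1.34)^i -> [-8.66, 11.6, -15.55, 20.84, -27.92]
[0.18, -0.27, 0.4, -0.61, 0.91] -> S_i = 0.18*(-1.50)^i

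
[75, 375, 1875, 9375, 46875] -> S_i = 75*5^i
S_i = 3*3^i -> [3, 9, 27, 81, 243]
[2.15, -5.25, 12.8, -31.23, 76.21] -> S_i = 2.15*(-2.44)^i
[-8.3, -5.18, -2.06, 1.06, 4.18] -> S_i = -8.30 + 3.12*i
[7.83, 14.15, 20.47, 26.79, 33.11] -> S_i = 7.83 + 6.32*i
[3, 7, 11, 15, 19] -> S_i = 3 + 4*i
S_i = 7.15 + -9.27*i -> [7.15, -2.12, -11.39, -20.66, -29.93]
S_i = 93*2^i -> [93, 186, 372, 744, 1488]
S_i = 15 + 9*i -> [15, 24, 33, 42, 51]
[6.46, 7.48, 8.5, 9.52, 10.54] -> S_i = 6.46 + 1.02*i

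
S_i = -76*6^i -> [-76, -456, -2736, -16416, -98496]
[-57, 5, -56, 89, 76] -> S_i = Random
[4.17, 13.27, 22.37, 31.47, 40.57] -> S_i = 4.17 + 9.10*i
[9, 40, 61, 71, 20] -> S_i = Random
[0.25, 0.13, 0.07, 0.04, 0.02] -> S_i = 0.25*0.53^i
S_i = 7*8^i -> [7, 56, 448, 3584, 28672]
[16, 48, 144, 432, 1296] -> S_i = 16*3^i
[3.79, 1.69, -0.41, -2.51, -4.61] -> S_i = 3.79 + -2.10*i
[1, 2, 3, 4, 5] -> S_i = 1 + 1*i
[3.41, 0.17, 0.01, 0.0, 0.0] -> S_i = 3.41*0.05^i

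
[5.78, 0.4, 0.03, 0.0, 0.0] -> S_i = 5.78*0.07^i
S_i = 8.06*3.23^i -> [8.06, 26.03, 84.09, 271.61, 877.29]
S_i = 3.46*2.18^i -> [3.46, 7.54, 16.44, 35.85, 78.15]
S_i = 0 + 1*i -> [0, 1, 2, 3, 4]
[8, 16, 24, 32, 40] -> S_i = 8 + 8*i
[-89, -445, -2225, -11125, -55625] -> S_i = -89*5^i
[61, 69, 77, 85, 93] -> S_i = 61 + 8*i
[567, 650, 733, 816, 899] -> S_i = 567 + 83*i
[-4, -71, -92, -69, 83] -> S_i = Random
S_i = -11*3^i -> [-11, -33, -99, -297, -891]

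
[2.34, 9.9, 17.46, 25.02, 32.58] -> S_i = 2.34 + 7.56*i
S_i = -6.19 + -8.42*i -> [-6.19, -14.61, -23.03, -31.45, -39.87]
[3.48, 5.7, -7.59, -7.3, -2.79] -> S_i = Random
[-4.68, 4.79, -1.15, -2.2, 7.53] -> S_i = Random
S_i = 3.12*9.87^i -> [3.12, 30.79, 303.94, 2999.89, 29608.96]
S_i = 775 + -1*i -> [775, 774, 773, 772, 771]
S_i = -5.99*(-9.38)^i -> [-5.99, 56.19, -527.03, 4943.51, -46370.12]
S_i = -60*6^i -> [-60, -360, -2160, -12960, -77760]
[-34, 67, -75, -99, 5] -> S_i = Random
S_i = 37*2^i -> [37, 74, 148, 296, 592]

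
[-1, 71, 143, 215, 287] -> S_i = -1 + 72*i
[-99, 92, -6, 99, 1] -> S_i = Random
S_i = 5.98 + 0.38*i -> [5.98, 6.36, 6.74, 7.12, 7.5]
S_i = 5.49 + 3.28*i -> [5.49, 8.77, 12.05, 15.33, 18.61]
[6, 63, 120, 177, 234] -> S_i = 6 + 57*i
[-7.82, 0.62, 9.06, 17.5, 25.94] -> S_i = -7.82 + 8.44*i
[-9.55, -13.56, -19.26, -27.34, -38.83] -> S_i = -9.55*1.42^i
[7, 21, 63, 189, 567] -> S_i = 7*3^i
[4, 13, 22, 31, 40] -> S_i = 4 + 9*i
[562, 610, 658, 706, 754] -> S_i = 562 + 48*i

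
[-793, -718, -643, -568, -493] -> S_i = -793 + 75*i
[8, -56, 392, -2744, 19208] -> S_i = 8*-7^i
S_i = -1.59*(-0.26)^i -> [-1.59, 0.41, -0.11, 0.03, -0.01]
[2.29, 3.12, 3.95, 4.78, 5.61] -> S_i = 2.29 + 0.83*i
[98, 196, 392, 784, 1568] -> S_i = 98*2^i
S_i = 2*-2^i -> [2, -4, 8, -16, 32]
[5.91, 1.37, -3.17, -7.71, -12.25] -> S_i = 5.91 + -4.54*i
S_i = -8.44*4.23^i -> [-8.44, -35.7, -151.02, -638.8, -2702.12]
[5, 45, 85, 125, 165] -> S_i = 5 + 40*i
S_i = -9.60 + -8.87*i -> [-9.6, -18.47, -27.34, -36.21, -45.08]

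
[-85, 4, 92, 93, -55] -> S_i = Random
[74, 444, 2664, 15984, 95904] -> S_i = 74*6^i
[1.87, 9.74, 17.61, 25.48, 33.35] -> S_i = 1.87 + 7.87*i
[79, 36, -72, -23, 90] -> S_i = Random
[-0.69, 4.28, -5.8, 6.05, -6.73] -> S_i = Random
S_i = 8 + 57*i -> [8, 65, 122, 179, 236]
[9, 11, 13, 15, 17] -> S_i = 9 + 2*i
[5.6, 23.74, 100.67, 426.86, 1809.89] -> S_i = 5.60*4.24^i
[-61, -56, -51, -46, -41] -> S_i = -61 + 5*i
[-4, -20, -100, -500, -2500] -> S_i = -4*5^i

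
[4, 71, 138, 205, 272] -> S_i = 4 + 67*i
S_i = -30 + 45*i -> [-30, 15, 60, 105, 150]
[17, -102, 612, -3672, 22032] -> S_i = 17*-6^i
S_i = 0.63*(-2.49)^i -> [0.63, -1.57, 3.91, -9.73, 24.22]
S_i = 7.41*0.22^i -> [7.41, 1.63, 0.36, 0.08, 0.02]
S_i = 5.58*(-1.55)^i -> [5.58, -8.65, 13.41, -20.78, 32.21]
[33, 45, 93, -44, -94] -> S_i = Random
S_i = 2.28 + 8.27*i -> [2.28, 10.55, 18.82, 27.09, 35.36]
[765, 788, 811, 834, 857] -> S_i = 765 + 23*i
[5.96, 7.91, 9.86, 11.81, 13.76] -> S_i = 5.96 + 1.95*i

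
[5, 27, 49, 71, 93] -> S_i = 5 + 22*i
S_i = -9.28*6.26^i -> [-9.28, -58.09, -363.66, -2276.52, -14251.0]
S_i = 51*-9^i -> [51, -459, 4131, -37179, 334611]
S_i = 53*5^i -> [53, 265, 1325, 6625, 33125]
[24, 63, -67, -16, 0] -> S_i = Random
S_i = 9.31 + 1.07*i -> [9.31, 10.38, 11.45, 12.52, 13.59]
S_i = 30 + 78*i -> [30, 108, 186, 264, 342]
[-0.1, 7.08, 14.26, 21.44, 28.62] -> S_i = -0.10 + 7.18*i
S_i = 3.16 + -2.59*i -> [3.16, 0.57, -2.02, -4.61, -7.2]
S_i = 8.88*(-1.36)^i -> [8.88, -12.08, 16.42, -22.34, 30.38]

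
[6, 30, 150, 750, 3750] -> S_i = 6*5^i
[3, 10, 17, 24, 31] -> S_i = 3 + 7*i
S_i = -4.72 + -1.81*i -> [-4.72, -6.53, -8.34, -10.15, -11.96]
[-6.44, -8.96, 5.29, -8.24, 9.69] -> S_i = Random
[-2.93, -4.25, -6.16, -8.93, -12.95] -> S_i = -2.93*1.45^i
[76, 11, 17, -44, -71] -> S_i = Random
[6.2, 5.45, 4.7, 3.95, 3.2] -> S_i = 6.20 + -0.75*i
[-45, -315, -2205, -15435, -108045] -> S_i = -45*7^i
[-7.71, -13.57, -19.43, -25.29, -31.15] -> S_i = -7.71 + -5.86*i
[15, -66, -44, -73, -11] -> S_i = Random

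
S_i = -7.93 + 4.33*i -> [-7.93, -3.6, 0.73, 5.06, 9.39]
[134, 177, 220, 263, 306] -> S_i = 134 + 43*i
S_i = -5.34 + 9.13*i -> [-5.34, 3.79, 12.92, 22.05, 31.18]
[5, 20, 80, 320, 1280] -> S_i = 5*4^i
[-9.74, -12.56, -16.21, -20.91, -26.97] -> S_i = -9.74*1.29^i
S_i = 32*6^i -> [32, 192, 1152, 6912, 41472]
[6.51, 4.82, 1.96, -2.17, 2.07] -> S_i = Random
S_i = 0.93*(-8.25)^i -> [0.93, -7.67, 63.3, -522.21, 4308.23]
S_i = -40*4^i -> [-40, -160, -640, -2560, -10240]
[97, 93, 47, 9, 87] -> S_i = Random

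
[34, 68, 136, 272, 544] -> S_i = 34*2^i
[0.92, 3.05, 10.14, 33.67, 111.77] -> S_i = 0.92*3.32^i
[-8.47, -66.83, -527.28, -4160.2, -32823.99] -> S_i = -8.47*7.89^i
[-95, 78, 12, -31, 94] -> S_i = Random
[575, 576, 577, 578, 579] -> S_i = 575 + 1*i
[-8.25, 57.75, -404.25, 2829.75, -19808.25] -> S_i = -8.25*(-7.00)^i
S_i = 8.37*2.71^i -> [8.37, 22.68, 61.47, 166.58, 451.44]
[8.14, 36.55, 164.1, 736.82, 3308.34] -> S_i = 8.14*4.49^i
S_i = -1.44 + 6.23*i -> [-1.44, 4.79, 11.02, 17.25, 23.48]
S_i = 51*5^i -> [51, 255, 1275, 6375, 31875]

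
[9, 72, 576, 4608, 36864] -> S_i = 9*8^i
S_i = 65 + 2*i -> [65, 67, 69, 71, 73]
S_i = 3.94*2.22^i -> [3.94, 8.75, 19.42, 43.11, 95.7]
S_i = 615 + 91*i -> [615, 706, 797, 888, 979]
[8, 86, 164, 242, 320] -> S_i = 8 + 78*i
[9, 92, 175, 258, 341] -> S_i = 9 + 83*i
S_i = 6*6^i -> [6, 36, 216, 1296, 7776]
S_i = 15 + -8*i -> [15, 7, -1, -9, -17]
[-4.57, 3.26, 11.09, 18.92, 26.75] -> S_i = -4.57 + 7.83*i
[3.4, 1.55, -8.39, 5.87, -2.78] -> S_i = Random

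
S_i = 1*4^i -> [1, 4, 16, 64, 256]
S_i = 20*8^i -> [20, 160, 1280, 10240, 81920]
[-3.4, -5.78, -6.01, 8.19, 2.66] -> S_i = Random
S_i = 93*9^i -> [93, 837, 7533, 67797, 610173]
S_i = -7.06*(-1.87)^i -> [-7.06, 13.2, -24.69, 46.17, -86.33]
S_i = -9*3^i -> [-9, -27, -81, -243, -729]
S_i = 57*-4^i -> [57, -228, 912, -3648, 14592]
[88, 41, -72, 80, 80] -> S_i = Random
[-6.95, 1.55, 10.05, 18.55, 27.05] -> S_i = -6.95 + 8.50*i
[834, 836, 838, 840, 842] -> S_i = 834 + 2*i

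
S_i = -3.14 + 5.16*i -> [-3.14, 2.02, 7.18, 12.34, 17.5]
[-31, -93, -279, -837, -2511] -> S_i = -31*3^i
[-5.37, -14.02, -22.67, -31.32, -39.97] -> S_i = -5.37 + -8.65*i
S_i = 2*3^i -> [2, 6, 18, 54, 162]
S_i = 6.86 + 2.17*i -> [6.86, 9.03, 11.2, 13.37, 15.54]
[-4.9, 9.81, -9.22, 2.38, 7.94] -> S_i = Random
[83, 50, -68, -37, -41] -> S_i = Random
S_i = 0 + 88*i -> [0, 88, 176, 264, 352]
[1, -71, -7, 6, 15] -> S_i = Random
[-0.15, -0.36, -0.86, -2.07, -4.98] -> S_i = -0.15*2.40^i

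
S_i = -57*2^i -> [-57, -114, -228, -456, -912]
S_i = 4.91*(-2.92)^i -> [4.91, -14.34, 41.86, -122.24, 356.95]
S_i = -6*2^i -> [-6, -12, -24, -48, -96]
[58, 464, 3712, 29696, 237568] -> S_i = 58*8^i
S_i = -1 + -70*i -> [-1, -71, -141, -211, -281]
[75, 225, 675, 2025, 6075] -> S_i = 75*3^i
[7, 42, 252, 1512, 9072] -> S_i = 7*6^i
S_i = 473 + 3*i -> [473, 476, 479, 482, 485]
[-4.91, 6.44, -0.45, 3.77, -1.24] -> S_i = Random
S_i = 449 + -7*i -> [449, 442, 435, 428, 421]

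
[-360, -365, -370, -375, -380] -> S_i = -360 + -5*i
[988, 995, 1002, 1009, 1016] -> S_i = 988 + 7*i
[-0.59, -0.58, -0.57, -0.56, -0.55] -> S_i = -0.59 + 0.01*i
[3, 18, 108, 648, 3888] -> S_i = 3*6^i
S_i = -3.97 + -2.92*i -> [-3.97, -6.89, -9.81, -12.73, -15.65]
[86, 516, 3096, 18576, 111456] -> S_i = 86*6^i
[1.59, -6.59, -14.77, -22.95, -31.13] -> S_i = 1.59 + -8.18*i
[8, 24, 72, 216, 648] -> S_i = 8*3^i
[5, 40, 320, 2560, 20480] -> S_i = 5*8^i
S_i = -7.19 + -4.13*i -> [-7.19, -11.32, -15.45, -19.58, -23.71]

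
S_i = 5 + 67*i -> [5, 72, 139, 206, 273]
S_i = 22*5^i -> [22, 110, 550, 2750, 13750]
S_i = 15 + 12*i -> [15, 27, 39, 51, 63]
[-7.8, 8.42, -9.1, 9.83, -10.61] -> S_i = -7.80*(-1.08)^i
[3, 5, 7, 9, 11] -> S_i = 3 + 2*i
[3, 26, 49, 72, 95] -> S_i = 3 + 23*i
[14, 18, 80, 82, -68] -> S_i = Random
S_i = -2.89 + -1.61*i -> [-2.89, -4.5, -6.11, -7.72, -9.33]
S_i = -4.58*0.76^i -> [-4.58, -3.48, -2.65, -2.01, -1.53]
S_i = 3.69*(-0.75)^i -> [3.69, -2.77, 2.08, -1.56, 1.17]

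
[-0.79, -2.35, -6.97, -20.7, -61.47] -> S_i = -0.79*2.97^i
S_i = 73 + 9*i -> [73, 82, 91, 100, 109]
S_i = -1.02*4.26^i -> [-1.02, -4.35, -18.51, -78.85, -335.92]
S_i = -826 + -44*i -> [-826, -870, -914, -958, -1002]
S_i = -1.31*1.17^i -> [-1.31, -1.53, -1.79, -2.1, -2.45]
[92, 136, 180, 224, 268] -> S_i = 92 + 44*i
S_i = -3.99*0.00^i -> [-3.99, -0.0, -0.0, -0.0, -0.0]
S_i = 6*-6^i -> [6, -36, 216, -1296, 7776]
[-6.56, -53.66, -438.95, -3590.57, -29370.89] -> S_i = -6.56*8.18^i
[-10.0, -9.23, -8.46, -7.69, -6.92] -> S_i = -10.00 + 0.77*i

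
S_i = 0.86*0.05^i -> [0.86, 0.04, 0.0, 0.0, 0.0]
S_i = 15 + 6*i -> [15, 21, 27, 33, 39]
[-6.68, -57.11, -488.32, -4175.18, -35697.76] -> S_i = -6.68*8.55^i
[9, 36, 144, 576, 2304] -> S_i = 9*4^i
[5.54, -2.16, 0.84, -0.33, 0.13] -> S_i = 5.54*(-0.39)^i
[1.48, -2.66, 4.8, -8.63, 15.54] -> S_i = 1.48*(-1.80)^i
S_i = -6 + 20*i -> [-6, 14, 34, 54, 74]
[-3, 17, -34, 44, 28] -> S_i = Random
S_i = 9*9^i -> [9, 81, 729, 6561, 59049]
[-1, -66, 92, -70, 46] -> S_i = Random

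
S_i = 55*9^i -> [55, 495, 4455, 40095, 360855]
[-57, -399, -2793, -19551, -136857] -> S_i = -57*7^i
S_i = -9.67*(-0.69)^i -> [-9.67, 6.67, -4.6, 3.18, -2.19]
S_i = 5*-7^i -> [5, -35, 245, -1715, 12005]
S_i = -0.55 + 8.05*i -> [-0.55, 7.5, 15.55, 23.6, 31.65]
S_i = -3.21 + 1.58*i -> [-3.21, -1.63, -0.05, 1.53, 3.11]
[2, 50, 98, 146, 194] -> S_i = 2 + 48*i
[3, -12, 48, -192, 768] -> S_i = 3*-4^i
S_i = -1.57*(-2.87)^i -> [-1.57, 4.51, -12.93, 37.11, -106.52]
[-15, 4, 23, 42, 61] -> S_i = -15 + 19*i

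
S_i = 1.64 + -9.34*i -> [1.64, -7.7, -17.04, -26.38, -35.72]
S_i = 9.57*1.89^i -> [9.57, 18.09, 34.18, 64.61, 122.11]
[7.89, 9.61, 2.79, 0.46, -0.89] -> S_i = Random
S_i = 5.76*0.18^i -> [5.76, 1.04, 0.19, 0.03, 0.01]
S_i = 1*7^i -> [1, 7, 49, 343, 2401]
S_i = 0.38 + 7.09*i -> [0.38, 7.47, 14.56, 21.65, 28.74]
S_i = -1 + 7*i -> [-1, 6, 13, 20, 27]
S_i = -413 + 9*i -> [-413, -404, -395, -386, -377]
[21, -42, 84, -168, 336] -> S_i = 21*-2^i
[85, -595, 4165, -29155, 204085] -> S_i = 85*-7^i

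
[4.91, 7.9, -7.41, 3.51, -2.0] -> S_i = Random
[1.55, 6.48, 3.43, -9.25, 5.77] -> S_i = Random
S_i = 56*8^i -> [56, 448, 3584, 28672, 229376]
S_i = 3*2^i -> [3, 6, 12, 24, 48]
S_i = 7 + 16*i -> [7, 23, 39, 55, 71]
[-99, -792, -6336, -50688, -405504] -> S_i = -99*8^i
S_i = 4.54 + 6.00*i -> [4.54, 10.54, 16.54, 22.54, 28.54]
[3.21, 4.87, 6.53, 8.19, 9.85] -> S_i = 3.21 + 1.66*i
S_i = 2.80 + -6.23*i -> [2.8, -3.43, -9.66, -15.89, -22.12]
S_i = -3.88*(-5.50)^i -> [-3.88, 21.34, -117.37, 645.54, -3550.44]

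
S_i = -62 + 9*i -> [-62, -53, -44, -35, -26]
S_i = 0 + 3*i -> [0, 3, 6, 9, 12]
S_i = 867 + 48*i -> [867, 915, 963, 1011, 1059]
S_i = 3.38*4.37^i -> [3.38, 14.77, 64.55, 282.07, 1232.66]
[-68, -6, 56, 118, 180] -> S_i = -68 + 62*i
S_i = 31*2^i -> [31, 62, 124, 248, 496]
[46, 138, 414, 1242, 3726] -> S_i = 46*3^i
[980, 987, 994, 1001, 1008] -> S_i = 980 + 7*i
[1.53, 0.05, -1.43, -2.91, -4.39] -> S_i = 1.53 + -1.48*i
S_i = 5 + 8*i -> [5, 13, 21, 29, 37]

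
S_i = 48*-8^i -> [48, -384, 3072, -24576, 196608]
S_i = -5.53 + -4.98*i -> [-5.53, -10.51, -15.49, -20.47, -25.45]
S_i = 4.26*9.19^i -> [4.26, 39.15, 359.78, 3306.41, 30385.87]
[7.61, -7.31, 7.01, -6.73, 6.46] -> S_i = 7.61*(-0.96)^i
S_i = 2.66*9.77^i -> [2.66, 25.99, 253.9, 2480.65, 24235.94]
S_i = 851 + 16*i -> [851, 867, 883, 899, 915]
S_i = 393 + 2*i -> [393, 395, 397, 399, 401]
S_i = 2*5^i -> [2, 10, 50, 250, 1250]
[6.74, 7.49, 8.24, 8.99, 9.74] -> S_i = 6.74 + 0.75*i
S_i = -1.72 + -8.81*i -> [-1.72, -10.53, -19.34, -28.15, -36.96]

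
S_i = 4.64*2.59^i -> [4.64, 12.02, 31.13, 80.62, 208.79]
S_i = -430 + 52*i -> [-430, -378, -326, -274, -222]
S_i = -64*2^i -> [-64, -128, -256, -512, -1024]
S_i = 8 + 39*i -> [8, 47, 86, 125, 164]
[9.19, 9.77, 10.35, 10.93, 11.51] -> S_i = 9.19 + 0.58*i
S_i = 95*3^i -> [95, 285, 855, 2565, 7695]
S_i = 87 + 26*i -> [87, 113, 139, 165, 191]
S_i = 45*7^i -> [45, 315, 2205, 15435, 108045]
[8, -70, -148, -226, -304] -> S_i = 8 + -78*i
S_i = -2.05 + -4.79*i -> [-2.05, -6.84, -11.63, -16.42, -21.21]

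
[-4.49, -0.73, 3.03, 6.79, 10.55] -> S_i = -4.49 + 3.76*i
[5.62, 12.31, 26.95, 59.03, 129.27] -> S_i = 5.62*2.19^i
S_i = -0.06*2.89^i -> [-0.06, -0.17, -0.5, -1.45, -4.19]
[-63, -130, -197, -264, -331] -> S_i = -63 + -67*i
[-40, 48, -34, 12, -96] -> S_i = Random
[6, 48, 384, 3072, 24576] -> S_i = 6*8^i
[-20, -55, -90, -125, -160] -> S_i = -20 + -35*i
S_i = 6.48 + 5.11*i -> [6.48, 11.59, 16.7, 21.81, 26.92]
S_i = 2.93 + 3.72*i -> [2.93, 6.65, 10.37, 14.09, 17.81]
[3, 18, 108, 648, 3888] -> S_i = 3*6^i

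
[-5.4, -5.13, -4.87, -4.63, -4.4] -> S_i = -5.40*0.95^i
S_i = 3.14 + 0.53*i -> [3.14, 3.67, 4.2, 4.73, 5.26]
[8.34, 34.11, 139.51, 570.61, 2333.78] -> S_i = 8.34*4.09^i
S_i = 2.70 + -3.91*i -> [2.7, -1.21, -5.12, -9.03, -12.94]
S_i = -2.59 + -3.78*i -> [-2.59, -6.37, -10.15, -13.93, -17.71]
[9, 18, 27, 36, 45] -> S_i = 9 + 9*i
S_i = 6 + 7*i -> [6, 13, 20, 27, 34]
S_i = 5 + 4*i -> [5, 9, 13, 17, 21]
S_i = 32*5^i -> [32, 160, 800, 4000, 20000]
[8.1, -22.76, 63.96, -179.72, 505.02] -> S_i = 8.10*(-2.81)^i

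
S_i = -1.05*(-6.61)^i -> [-1.05, 6.94, -45.88, 303.25, -2004.45]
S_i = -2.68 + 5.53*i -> [-2.68, 2.85, 8.38, 13.91, 19.44]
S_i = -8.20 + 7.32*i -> [-8.2, -0.88, 6.44, 13.76, 21.08]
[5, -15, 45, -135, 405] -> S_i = 5*-3^i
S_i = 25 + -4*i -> [25, 21, 17, 13, 9]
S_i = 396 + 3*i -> [396, 399, 402, 405, 408]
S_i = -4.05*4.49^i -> [-4.05, -18.18, -81.65, -366.6, -1646.04]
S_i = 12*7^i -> [12, 84, 588, 4116, 28812]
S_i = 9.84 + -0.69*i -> [9.84, 9.15, 8.46, 7.77, 7.08]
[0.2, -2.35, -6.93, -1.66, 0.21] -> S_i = Random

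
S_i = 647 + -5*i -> [647, 642, 637, 632, 627]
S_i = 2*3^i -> [2, 6, 18, 54, 162]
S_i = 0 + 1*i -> [0, 1, 2, 3, 4]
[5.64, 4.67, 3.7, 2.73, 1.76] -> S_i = 5.64 + -0.97*i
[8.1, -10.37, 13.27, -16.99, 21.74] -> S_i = 8.10*(-1.28)^i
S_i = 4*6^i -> [4, 24, 144, 864, 5184]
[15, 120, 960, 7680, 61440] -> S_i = 15*8^i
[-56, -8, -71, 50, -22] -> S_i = Random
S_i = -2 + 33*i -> [-2, 31, 64, 97, 130]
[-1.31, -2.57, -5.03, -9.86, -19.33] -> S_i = -1.31*1.96^i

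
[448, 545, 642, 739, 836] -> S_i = 448 + 97*i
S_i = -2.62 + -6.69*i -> [-2.62, -9.31, -16.0, -22.69, -29.38]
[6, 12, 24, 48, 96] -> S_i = 6*2^i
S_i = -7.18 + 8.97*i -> [-7.18, 1.79, 10.76, 19.73, 28.7]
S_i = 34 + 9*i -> [34, 43, 52, 61, 70]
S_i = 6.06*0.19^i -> [6.06, 1.15, 0.22, 0.04, 0.01]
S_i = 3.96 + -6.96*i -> [3.96, -3.0, -9.96, -16.92, -23.88]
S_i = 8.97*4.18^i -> [8.97, 37.49, 156.73, 655.12, 2738.4]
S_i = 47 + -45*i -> [47, 2, -43, -88, -133]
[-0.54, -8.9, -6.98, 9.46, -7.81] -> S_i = Random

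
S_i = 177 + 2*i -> [177, 179, 181, 183, 185]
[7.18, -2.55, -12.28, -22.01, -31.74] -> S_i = 7.18 + -9.73*i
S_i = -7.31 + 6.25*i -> [-7.31, -1.06, 5.19, 11.44, 17.69]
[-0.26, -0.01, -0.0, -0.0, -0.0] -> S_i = -0.26*0.02^i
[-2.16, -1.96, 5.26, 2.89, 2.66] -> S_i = Random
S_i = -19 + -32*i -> [-19, -51, -83, -115, -147]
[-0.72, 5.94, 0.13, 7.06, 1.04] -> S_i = Random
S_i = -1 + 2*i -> [-1, 1, 3, 5, 7]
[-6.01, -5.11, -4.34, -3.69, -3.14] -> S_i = -6.01*0.85^i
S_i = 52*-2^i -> [52, -104, 208, -416, 832]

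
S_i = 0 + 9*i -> [0, 9, 18, 27, 36]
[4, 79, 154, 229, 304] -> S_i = 4 + 75*i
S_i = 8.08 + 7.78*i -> [8.08, 15.86, 23.64, 31.42, 39.2]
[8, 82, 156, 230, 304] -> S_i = 8 + 74*i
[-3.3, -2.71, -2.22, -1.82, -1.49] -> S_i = -3.30*0.82^i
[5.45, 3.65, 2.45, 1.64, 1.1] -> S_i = 5.45*0.67^i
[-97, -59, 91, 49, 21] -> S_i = Random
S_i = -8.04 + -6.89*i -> [-8.04, -14.93, -21.82, -28.71, -35.6]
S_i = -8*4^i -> [-8, -32, -128, -512, -2048]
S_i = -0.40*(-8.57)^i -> [-0.4, 3.43, -29.38, 251.77, -2157.66]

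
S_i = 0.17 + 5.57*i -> [0.17, 5.74, 11.31, 16.88, 22.45]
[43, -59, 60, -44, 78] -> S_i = Random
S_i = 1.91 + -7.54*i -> [1.91, -5.63, -13.17, -20.71, -28.25]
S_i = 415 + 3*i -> [415, 418, 421, 424, 427]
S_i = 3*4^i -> [3, 12, 48, 192, 768]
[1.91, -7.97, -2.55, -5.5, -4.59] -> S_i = Random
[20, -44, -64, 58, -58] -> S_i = Random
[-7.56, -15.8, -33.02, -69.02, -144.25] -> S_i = -7.56*2.09^i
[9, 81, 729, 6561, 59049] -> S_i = 9*9^i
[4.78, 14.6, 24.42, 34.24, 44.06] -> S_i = 4.78 + 9.82*i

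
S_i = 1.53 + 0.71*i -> [1.53, 2.24, 2.95, 3.66, 4.37]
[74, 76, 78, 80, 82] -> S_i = 74 + 2*i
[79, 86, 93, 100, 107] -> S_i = 79 + 7*i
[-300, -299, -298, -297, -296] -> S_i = -300 + 1*i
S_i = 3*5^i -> [3, 15, 75, 375, 1875]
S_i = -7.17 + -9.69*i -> [-7.17, -16.86, -26.55, -36.24, -45.93]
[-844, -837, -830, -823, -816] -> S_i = -844 + 7*i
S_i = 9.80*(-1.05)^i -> [9.8, -10.29, 10.8, -11.34, 11.91]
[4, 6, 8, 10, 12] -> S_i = 4 + 2*i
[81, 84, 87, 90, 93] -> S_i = 81 + 3*i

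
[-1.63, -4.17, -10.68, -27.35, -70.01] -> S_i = -1.63*2.56^i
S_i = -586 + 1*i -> [-586, -585, -584, -583, -582]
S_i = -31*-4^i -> [-31, 124, -496, 1984, -7936]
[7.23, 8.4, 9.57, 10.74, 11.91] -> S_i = 7.23 + 1.17*i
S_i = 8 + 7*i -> [8, 15, 22, 29, 36]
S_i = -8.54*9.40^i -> [-8.54, -80.28, -754.59, -7093.19, -66675.96]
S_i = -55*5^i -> [-55, -275, -1375, -6875, -34375]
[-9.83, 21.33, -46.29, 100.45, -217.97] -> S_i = -9.83*(-2.17)^i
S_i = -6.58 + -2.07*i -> [-6.58, -8.65, -10.72, -12.79, -14.86]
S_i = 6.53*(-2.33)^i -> [6.53, -15.21, 35.45, -82.6, 192.46]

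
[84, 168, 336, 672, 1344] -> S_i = 84*2^i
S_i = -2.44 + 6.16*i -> [-2.44, 3.72, 9.88, 16.04, 22.2]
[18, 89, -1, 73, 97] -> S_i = Random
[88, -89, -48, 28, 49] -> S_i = Random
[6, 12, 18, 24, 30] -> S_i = 6 + 6*i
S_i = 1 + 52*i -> [1, 53, 105, 157, 209]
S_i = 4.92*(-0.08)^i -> [4.92, -0.39, 0.03, -0.0, 0.0]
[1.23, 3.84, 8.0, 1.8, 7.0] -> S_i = Random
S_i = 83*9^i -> [83, 747, 6723, 60507, 544563]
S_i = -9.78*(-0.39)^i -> [-9.78, 3.81, -1.49, 0.58, -0.23]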